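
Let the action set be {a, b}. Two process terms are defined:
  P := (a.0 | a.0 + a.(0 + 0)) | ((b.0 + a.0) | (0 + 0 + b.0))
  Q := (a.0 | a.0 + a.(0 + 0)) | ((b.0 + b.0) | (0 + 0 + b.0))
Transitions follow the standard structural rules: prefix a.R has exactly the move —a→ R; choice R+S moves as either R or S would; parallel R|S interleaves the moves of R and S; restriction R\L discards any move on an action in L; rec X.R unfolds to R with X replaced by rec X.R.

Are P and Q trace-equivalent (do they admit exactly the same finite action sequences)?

P's transition system — 20 states:
  m0 = (a.0 | a.0 + a.(0 + 0)) | ((b.0 + a.0) | (0 + 0 + b.0)) :: ··a··> m1, ··a··> m2, ··a··> m3, ··a··> m4, ··b··> m2, ··b··> m5
  m1 = (0 + 0) | ((b.0 + a.0) | (0 + 0 + b.0)) :: ··a··> m6, ··b··> m6, ··b··> m7
  m2 = (a.0 | a.0 + a.(0 + 0)) | (0 | (0 + 0 + b.0)) :: ··a··> m6, ··a··> m8, ··a··> m9, ··b··> m10
  m3 = 0 | a.0 | ((b.0 + a.0) | (0 + 0 + b.0)) :: ··a··> m11, ··a··> m8, ··b··> m12, ··b··> m8
  m4 = a.0 | 0 | ((b.0 + a.0) | (0 + 0 + b.0)) :: ··a··> m11, ··a··> m9, ··b··> m13, ··b··> m9
  m5 = (a.0 | a.0 + a.(0 + 0)) | ((b.0 + a.0) | 0) :: ··a··> m10, ··a··> m12, ··a··> m13, ··a··> m7, ··b··> m10
  m6 = (0 + 0) | (0 | (0 + 0 + b.0)) :: ··b··> m14
  m7 = (0 + 0) | ((b.0 + a.0) | 0) :: ··a··> m14, ··b··> m14
  m8 = 0 | a.0 | (0 | (0 + 0 + b.0)) :: ··a··> m15, ··b··> m16
  m9 = a.0 | 0 | (0 | (0 + 0 + b.0)) :: ··a··> m15, ··b··> m17
  m10 = (a.0 | a.0 + a.(0 + 0)) | (0 | 0) :: ··a··> m14, ··a··> m16, ··a··> m17
  m11 = 0 | 0 | ((b.0 + a.0) | (0 + 0 + b.0)) :: ··a··> m15, ··b··> m15, ··b··> m18
  m12 = 0 | a.0 | ((b.0 + a.0) | 0) :: ··a··> m16, ··a··> m18, ··b··> m16
  m13 = a.0 | 0 | ((b.0 + a.0) | 0) :: ··a··> m17, ··a··> m18, ··b··> m17
  m14 = (0 + 0) | (0 | 0) :: stopped
  m15 = 0 | 0 | (0 | (0 + 0 + b.0)) :: ··b··> m19
  m16 = 0 | a.0 | (0 | 0) :: ··a··> m19
  m17 = a.0 | 0 | (0 | 0) :: ··a··> m19
  m18 = 0 | 0 | ((b.0 + a.0) | 0) :: ··a··> m19, ··b··> m19
  m19 = 0 | 0 | (0 | 0) :: stopped
Q's transition system — 20 states:
  n0 = (a.0 | a.0 + a.(0 + 0)) | ((b.0 + b.0) | (0 + 0 + b.0)) :: ··a··> n1, ··a··> n2, ··a··> n3, ··b··> n4, ··b··> n5
  n1 = (0 + 0) | ((b.0 + b.0) | (0 + 0 + b.0)) :: ··b··> n6, ··b··> n7
  n2 = 0 | a.0 | ((b.0 + b.0) | (0 + 0 + b.0)) :: ··a··> n8, ··b··> n10, ··b··> n9
  n3 = a.0 | 0 | ((b.0 + b.0) | (0 + 0 + b.0)) :: ··a··> n8, ··b··> n11, ··b··> n12
  n4 = (a.0 | a.0 + a.(0 + 0)) | ((b.0 + b.0) | 0) :: ··a··> n11, ··a··> n6, ··a··> n9, ··b··> n13
  n5 = (a.0 | a.0 + a.(0 + 0)) | (0 | (0 + 0 + b.0)) :: ··a··> n10, ··a··> n12, ··a··> n7, ··b··> n13
  n6 = (0 + 0) | ((b.0 + b.0) | 0) :: ··b··> n14
  n7 = (0 + 0) | (0 | (0 + 0 + b.0)) :: ··b··> n14
  n8 = 0 | 0 | ((b.0 + b.0) | (0 + 0 + b.0)) :: ··b··> n15, ··b··> n16
  n9 = 0 | a.0 | ((b.0 + b.0) | 0) :: ··a··> n15, ··b··> n17
  n10 = 0 | a.0 | (0 | (0 + 0 + b.0)) :: ··a··> n16, ··b··> n17
  n11 = a.0 | 0 | ((b.0 + b.0) | 0) :: ··a··> n15, ··b··> n18
  n12 = a.0 | 0 | (0 | (0 + 0 + b.0)) :: ··a··> n16, ··b··> n18
  n13 = (a.0 | a.0 + a.(0 + 0)) | (0 | 0) :: ··a··> n14, ··a··> n17, ··a··> n18
  n14 = (0 + 0) | (0 | 0) :: stopped
  n15 = 0 | 0 | ((b.0 + b.0) | 0) :: ··b··> n19
  n16 = 0 | 0 | (0 | (0 + 0 + b.0)) :: ··b··> n19
  n17 = 0 | a.0 | (0 | 0) :: ··a··> n19
  n18 = a.0 | 0 | (0 | 0) :: ··a··> n19
  n19 = 0 | 0 | (0 | 0) :: stopped
Trace ⟨aaa⟩ through P, begin at {m0}:
  [1] a ⇒ {m1, m2, m3, m4}
  [2] a ⇒ {m11, m6, m8, m9}
  [3] a ⇒ {m15}
  ✓ P
Trace ⟨aaa⟩ through Q, begin at {n0}:
  [1] a ⇒ {n1, n2, n3}
  [2] a ⇒ {n8}
  [3] a ⇒ no successor for Q

trace-distinct — witness ⟨aaa⟩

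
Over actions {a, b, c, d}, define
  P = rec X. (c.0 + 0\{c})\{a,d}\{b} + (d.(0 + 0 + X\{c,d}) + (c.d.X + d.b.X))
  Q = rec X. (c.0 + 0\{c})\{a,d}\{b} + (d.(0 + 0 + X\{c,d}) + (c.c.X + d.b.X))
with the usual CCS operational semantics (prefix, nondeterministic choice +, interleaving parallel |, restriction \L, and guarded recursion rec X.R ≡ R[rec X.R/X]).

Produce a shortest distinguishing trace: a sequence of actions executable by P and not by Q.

cd

Reachable graph of P (5 states):
  p0 = rec X. (c.0 + 0\{c})\{a,d}\{b} + (d.(0 + 0 + X\{c,d}) + (c.d.X + d.b.X)) → -c-> p1, -c-> p2, -d-> p3, -d-> p4
  p1 = 0\{a,d}\{b} → ·
  p2 = d.(rec X. (c.0 + 0\{c})\{a,d}\{b} + (d.(0 + 0 + X\{c,d}) + (c.d.X + d.b.X))) → -d-> p0
  p3 = 0 + 0 + (rec X. (c.0 + 0\{c})\{a,d}\{b} + (d.(0 + 0 + X\{c,d}) + (c.d.X + d.b.X)))\{c,d} → ·
  p4 = b.(rec X. (c.0 + 0\{c})\{a,d}\{b} + (d.(0 + 0 + X\{c,d}) + (c.d.X + d.b.X))) → -b-> p0
Reachable graph of Q (5 states):
  q0 = rec X. (c.0 + 0\{c})\{a,d}\{b} + (d.(0 + 0 + X\{c,d}) + (c.c.X + d.b.X)) → -c-> q1, -c-> q2, -d-> q3, -d-> q4
  q1 = 0\{a,d}\{b} → ·
  q2 = c.(rec X. (c.0 + 0\{c})\{a,d}\{b} + (d.(0 + 0 + X\{c,d}) + (c.c.X + d.b.X))) → -c-> q0
  q3 = 0 + 0 + (rec X. (c.0 + 0\{c})\{a,d}\{b} + (d.(0 + 0 + X\{c,d}) + (c.c.X + d.b.X)))\{c,d} → ·
  q4 = b.(rec X. (c.0 + 0\{c})\{a,d}\{b} + (d.(0 + 0 + X\{c,d}) + (c.c.X + d.b.X))) → -b-> q0
Executing cd from P (initial set {p0}):
  [1] c ⇒ {p1, p2}
  [2] d ⇒ {p0}
  P completes σ.
Executing cd from Q (initial set {q0}):
  [1] c ⇒ {q1, q2}
  [2] d ⇒ ∅ (Q stuck)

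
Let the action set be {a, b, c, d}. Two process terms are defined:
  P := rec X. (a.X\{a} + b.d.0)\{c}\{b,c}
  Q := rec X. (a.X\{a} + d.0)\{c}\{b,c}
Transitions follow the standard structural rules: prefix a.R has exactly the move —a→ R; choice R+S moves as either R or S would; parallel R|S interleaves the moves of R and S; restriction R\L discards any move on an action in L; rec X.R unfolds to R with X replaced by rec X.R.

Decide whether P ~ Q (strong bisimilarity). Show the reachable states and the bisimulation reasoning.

P ≁ Q

Reachable graph of P (2 states):
  m0 = rec X. (a.X\{a} + b.d.0)\{c}\{b,c} → =a=> m1
  m1 = (rec X. (a.X\{a} + b.d.0)\{c}\{b,c})\{a}\{c}\{b,c} → ·
Reachable graph of Q (4 states):
  n0 = rec X. (a.X\{a} + d.0)\{c}\{b,c} → =a=> n1, =d=> n2
  n1 = (rec X. (a.X\{a} + d.0)\{c}\{b,c})\{a}\{c}\{b,c} → =d=> n3
  n2 = 0\{c}\{b,c} → ·
  n3 = 0\{c}\{b,c}\{a}\{c}\{b,c} → ·
Coarsest stable partition (strong bisimilarity classes):
  B0 = {m0}
  B1 = {m1, n2, n3}
  B2 = {n0}
  B3 = {n1}
m0 ∈ B0, n0 ∈ B2 → different blocks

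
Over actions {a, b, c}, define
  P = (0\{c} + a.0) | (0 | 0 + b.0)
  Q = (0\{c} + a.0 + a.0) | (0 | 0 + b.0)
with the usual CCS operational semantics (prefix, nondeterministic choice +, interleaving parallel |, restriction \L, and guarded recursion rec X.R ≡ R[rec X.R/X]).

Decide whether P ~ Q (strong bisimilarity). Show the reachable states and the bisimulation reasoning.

P's transition system — 4 states:
  p0 = (0\{c} + a.0) | (0 | 0 + b.0) :: =a=> p1, =b=> p2
  p1 = 0 | (0 | 0 + b.0) :: =b=> p3
  p2 = (0\{c} + a.0) | 0 :: =a=> p3
  p3 = 0 | 0 :: stopped
Q's transition system — 4 states:
  q0 = (0\{c} + a.0 + a.0) | (0 | 0 + b.0) :: =a=> q1, =b=> q2
  q1 = 0 | (0 | 0 + b.0) :: =b=> q3
  q2 = (0\{c} + a.0 + a.0) | 0 :: =a=> q3
  q3 = 0 | 0 :: stopped
Partition-refinement fixed point:
  B0 = {p0, q0}
  B1 = {p1, q1}
  B2 = {p3, q3}
  B3 = {p2, q2}
p0 ∈ B0, q0 ∈ B0 → same block

YES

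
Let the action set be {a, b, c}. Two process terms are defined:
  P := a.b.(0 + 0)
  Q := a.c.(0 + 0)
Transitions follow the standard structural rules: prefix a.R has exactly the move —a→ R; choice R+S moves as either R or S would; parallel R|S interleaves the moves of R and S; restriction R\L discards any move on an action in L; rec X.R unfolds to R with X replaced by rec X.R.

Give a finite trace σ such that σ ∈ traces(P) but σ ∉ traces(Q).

ab

P's transition system — 3 states:
  u0 = a.b.(0 + 0) ⊢ --a--▸ u1
  u1 = b.(0 + 0) ⊢ --b--▸ u2
  u2 = 0 + 0 ⊢ ∅
Q's transition system — 3 states:
  v0 = a.c.(0 + 0) ⊢ --a--▸ v1
  v1 = c.(0 + 0) ⊢ --c--▸ v2
  v2 = 0 + 0 ⊢ ∅
Trace ⟨ab⟩ through P, begin at {u0}:
  step 1 (a): {u1}
  step 2 (b): {u2}
  P completes σ.
Trace ⟨ab⟩ through Q, begin at {v0}:
  step 1 (a): {v1}
  step 2 (b): ∅ (Q stuck)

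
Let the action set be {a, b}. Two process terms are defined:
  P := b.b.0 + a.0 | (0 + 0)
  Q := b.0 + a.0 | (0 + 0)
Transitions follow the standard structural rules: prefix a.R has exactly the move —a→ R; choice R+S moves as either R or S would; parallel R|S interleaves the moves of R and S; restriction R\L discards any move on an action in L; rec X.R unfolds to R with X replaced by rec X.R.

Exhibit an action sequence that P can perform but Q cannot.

P's transition system — 4 states:
  s0 = b.b.0 + a.0 | (0 + 0) | ··a··> s1, ··b··> s2
  s1 = 0 | (0 + 0) | deadlocked
  s2 = b.0 | ··b··> s3
  s3 = 0 | deadlocked
Q's transition system — 3 states:
  t0 = b.0 + a.0 | (0 + 0) | ··a··> t1, ··b··> t2
  t1 = 0 | (0 + 0) | deadlocked
  t2 = 0 | deadlocked
Run σ = ⟨bb⟩ on P: start {s0}
  [1] b ⇒ {s2}
  [2] b ⇒ {s3}
  — P admits the full trace.
Run σ = ⟨bb⟩ on Q: start {t0}
  [1] b ⇒ {t2}
  [2] b ⇒ ∅  — Q cannot continue

bb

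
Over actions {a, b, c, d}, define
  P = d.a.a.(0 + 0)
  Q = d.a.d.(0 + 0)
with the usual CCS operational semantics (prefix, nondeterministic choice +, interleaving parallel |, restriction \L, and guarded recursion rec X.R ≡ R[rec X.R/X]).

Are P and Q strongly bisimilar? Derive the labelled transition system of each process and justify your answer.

not bisimilar

LTS(P): 4 reachable states
  u0 = d.a.a.(0 + 0) :: --d--▸ u1
  u1 = a.a.(0 + 0) :: --a--▸ u2
  u2 = a.(0 + 0) :: --a--▸ u3
  u3 = 0 + 0 :: deadlocked
LTS(Q): 4 reachable states
  v0 = d.a.d.(0 + 0) :: --d--▸ v1
  v1 = a.d.(0 + 0) :: --a--▸ v2
  v2 = d.(0 + 0) :: --d--▸ v3
  v3 = 0 + 0 :: deadlocked
Coarsest stable partition (strong bisimilarity classes):
  B0 = {u0}
  B1 = {u1}
  B2 = {u2}
  B3 = {u3, v3}
  B4 = {v0}
  B5 = {v1}
  B6 = {v2}
u0 ∈ B0, v0 ∈ B4 → different blocks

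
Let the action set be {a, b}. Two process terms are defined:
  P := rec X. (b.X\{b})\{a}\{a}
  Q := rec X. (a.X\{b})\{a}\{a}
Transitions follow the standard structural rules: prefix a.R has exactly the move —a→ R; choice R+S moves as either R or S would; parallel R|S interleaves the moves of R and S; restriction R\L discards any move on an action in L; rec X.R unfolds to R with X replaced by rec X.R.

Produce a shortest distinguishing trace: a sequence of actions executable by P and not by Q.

b

Reachable graph of P (2 states):
  u0 = rec X. (b.X\{b})\{a}\{a} has moves —b→ u1
  u1 = (rec X. (b.X\{b})\{a}\{a})\{b}\{a}\{a} has moves (no moves)
Reachable graph of Q (1 states):
  v0 = rec X. (a.X\{b})\{a}\{a} has moves (no moves)
Run σ = ⟨b⟩ on P: start {u0}
  step 1 (b): {u1}
  P completes σ.
Run σ = ⟨b⟩ on Q: start {v0}
  step 1 (b): ∅  — Q cannot continue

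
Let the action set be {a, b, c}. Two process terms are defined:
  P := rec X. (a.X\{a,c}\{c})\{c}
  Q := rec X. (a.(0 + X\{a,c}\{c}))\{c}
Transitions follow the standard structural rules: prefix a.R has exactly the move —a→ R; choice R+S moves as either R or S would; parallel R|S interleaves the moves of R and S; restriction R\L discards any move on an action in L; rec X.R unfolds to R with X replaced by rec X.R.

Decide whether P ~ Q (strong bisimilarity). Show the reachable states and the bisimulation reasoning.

P ~ Q

Reachable graph of P (2 states):
  u0 = rec X. (a.X\{a,c}\{c})\{c} | --a--▸ u1
  u1 = (rec X. (a.X\{a,c}\{c})\{c})\{a,c}\{c}\{c} | ·
Reachable graph of Q (2 states):
  v0 = rec X. (a.(0 + X\{a,c}\{c}))\{c} | --a--▸ v1
  v1 = (0 + (rec X. (a.(0 + X\{a,c}\{c}))\{c})\{a,c}\{c})\{c} | ·
Bisimilarity quotient blocks:
  B0 = {u0, v0}
  B1 = {u1, v1}
u0 ∈ B0, v0 ∈ B0 → same block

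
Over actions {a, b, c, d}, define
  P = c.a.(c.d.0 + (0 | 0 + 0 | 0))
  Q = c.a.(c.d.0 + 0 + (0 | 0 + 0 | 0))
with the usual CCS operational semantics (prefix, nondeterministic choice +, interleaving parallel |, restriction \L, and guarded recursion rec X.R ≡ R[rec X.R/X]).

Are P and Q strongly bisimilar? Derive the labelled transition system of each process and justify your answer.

bisimilar

LTS(P): 5 reachable states
  s0 = c.a.(c.d.0 + (0 | 0 + 0 | 0)) ⊢ ··c··> s1
  s1 = a.(c.d.0 + (0 | 0 + 0 | 0)) ⊢ ··a··> s2
  s2 = c.d.0 + (0 | 0 + 0 | 0) ⊢ ··c··> s3
  s3 = d.0 ⊢ ··d··> s4
  s4 = 0 ⊢ deadlocked
LTS(Q): 5 reachable states
  t0 = c.a.(c.d.0 + 0 + (0 | 0 + 0 | 0)) ⊢ ··c··> t1
  t1 = a.(c.d.0 + 0 + (0 | 0 + 0 | 0)) ⊢ ··a··> t2
  t2 = c.d.0 + 0 + (0 | 0 + 0 | 0) ⊢ ··c··> t3
  t3 = d.0 ⊢ ··d··> t4
  t4 = 0 ⊢ deadlocked
Bisimilarity quotient blocks:
  B0 = {s0, t0}
  B1 = {s1, t1}
  B2 = {s2, t2}
  B3 = {s3, t3}
  B4 = {s4, t4}
s0 ∈ B0, t0 ∈ B0 → same block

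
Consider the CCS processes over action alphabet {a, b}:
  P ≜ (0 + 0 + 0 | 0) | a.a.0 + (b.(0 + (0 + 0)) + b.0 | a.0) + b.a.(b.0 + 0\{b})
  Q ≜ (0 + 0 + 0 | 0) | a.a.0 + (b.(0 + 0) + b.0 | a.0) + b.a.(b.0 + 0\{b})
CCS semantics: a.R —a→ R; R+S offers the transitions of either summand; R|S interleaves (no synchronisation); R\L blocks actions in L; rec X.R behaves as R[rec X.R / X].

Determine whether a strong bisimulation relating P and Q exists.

bisimilar

Reachable graph of P (10 states):
  m0 = (0 + 0 + 0 | 0) | a.a.0 + (b.(0 + (0 + 0)) + b.0 | a.0) + b.a.(b.0 + 0\{b}) has moves --a--▸ m1, --a--▸ m2, --b--▸ m3, --b--▸ m4, --b--▸ m5
  m1 = (0 + 0 + 0 | 0) | a.0 has moves --a--▸ m6
  m2 = b.0 | 0 has moves --b--▸ m7
  m3 = 0 + (0 + 0) has moves ·
  m4 = 0 | a.0 has moves --a--▸ m7
  m5 = a.(b.0 + 0\{b}) has moves --a--▸ m8
  m6 = (0 + 0 + 0 | 0) | 0 has moves ·
  m7 = 0 | 0 has moves ·
  m8 = b.0 + 0\{b} has moves --b--▸ m9
  m9 = 0 has moves ·
Reachable graph of Q (10 states):
  n0 = (0 + 0 + 0 | 0) | a.a.0 + (b.(0 + 0) + b.0 | a.0) + b.a.(b.0 + 0\{b}) has moves --a--▸ n1, --a--▸ n2, --b--▸ n3, --b--▸ n4, --b--▸ n5
  n1 = (0 + 0 + 0 | 0) | a.0 has moves --a--▸ n6
  n2 = b.0 | 0 has moves --b--▸ n7
  n3 = 0 + 0 has moves ·
  n4 = 0 | a.0 has moves --a--▸ n7
  n5 = a.(b.0 + 0\{b}) has moves --a--▸ n8
  n6 = (0 + 0 + 0 | 0) | 0 has moves ·
  n7 = 0 | 0 has moves ·
  n8 = b.0 + 0\{b} has moves --b--▸ n9
  n9 = 0 has moves ·
Partition-refinement fixed point:
  B0 = {m0, n0}
  B1 = {m1, m4, n1, n4}
  B2 = {m3, m6, m7, m9, n3, n6, n7, n9}
  B3 = {m5, n5}
  B4 = {m2, m8, n2, n8}
m0 ∈ B0, n0 ∈ B0 → same block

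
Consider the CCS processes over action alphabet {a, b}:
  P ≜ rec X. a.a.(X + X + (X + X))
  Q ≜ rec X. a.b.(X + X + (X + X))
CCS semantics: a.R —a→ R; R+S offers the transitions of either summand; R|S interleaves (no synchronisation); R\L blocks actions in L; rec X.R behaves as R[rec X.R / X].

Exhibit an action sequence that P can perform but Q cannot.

aa

P's transition system — 3 states:
  u0 = rec X. a.a.(X + X + (X + X)) :: -a-> u1
  u1 = a.((rec X. a.a.(X + X + (X + X))) + (rec X. a.a.(X + X + (X + X))) + ((rec X. a.a.(X + X + (X + X))) + (rec X. a.a.(X + X + (X + X))))) :: -a-> u2
  u2 = (rec X. a.a.(X + X + (X + X))) + (rec X. a.a.(X + X + (X + X))) + ((rec X. a.a.(X + X + (X + X))) + (rec X. a.a.(X + X + (X + X)))) :: -a-> u1
Q's transition system — 3 states:
  v0 = rec X. a.b.(X + X + (X + X)) :: -a-> v1
  v1 = b.((rec X. a.b.(X + X + (X + X))) + (rec X. a.b.(X + X + (X + X))) + ((rec X. a.b.(X + X + (X + X))) + (rec X. a.b.(X + X + (X + X))))) :: -b-> v2
  v2 = (rec X. a.b.(X + X + (X + X))) + (rec X. a.b.(X + X + (X + X))) + ((rec X. a.b.(X + X + (X + X))) + (rec X. a.b.(X + X + (X + X)))) :: -a-> v1
Executing aa from P (initial set {u0}):
  step 1 (a): {u1}
  step 2 (a): {u2}
  P completes σ.
Executing aa from Q (initial set {v0}):
  step 1 (a): {v1}
  step 2 (a): no successor for Q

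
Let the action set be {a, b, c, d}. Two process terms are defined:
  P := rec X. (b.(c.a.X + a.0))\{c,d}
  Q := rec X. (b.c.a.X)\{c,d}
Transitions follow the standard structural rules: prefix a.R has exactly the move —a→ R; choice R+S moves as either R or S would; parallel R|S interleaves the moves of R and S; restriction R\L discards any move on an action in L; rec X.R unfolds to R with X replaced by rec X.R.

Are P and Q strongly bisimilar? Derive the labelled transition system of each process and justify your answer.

Reachable graph of P (3 states):
  p0 = rec X. (b.(c.a.X + a.0))\{c,d} | --b--▸ p1
  p1 = (c.a.(rec X. (b.(c.a.X + a.0))\{c,d}) + a.0)\{c,d} | --a--▸ p2
  p2 = 0\{c,d} | ∅
Reachable graph of Q (2 states):
  q0 = rec X. (b.c.a.X)\{c,d} | --b--▸ q1
  q1 = (c.a.(rec X. (b.c.a.X)\{c,d}))\{c,d} | ∅
Partition-refinement fixed point:
  B0 = {p0}
  B1 = {p1}
  B2 = {p2, q1}
  B3 = {q0}
p0 ∈ B0, q0 ∈ B3 → different blocks

P ≁ Q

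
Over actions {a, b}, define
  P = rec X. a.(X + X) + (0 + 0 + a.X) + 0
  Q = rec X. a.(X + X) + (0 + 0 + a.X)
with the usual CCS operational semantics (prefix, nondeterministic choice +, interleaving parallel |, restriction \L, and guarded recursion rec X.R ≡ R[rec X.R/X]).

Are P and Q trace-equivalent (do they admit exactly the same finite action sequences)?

trace-equivalent

P's transition system — 2 states:
  p0 = rec X. a.(X + X) + (0 + 0 + a.X) + 0 | ··a··> p0, ··a··> p1
  p1 = (rec X. a.(X + X) + (0 + 0 + a.X) + 0) + (rec X. a.(X + X) + (0 + 0 + a.X) + 0) | ··a··> p0, ··a··> p1
Q's transition system — 2 states:
  q0 = rec X. a.(X + X) + (0 + 0 + a.X) | ··a··> q0, ··a··> q1
  q1 = (rec X. a.(X + X) + (0 + 0 + a.X)) + (rec X. a.(X + X) + (0 + 0 + a.X)) | ··a··> q0, ··a··> q1
Bisimilarity quotient blocks:
  B0 = {p0, p1, q0, q1}
p0 ∈ B0, q0 ∈ B0 → same block
Bisimilar ⇒ trace-equivalent.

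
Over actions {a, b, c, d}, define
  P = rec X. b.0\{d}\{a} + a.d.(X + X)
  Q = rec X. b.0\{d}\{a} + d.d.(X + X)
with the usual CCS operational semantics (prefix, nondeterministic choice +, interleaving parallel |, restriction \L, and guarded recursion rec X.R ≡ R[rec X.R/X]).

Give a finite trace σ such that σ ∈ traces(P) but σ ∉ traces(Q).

a

LTS(P): 4 reachable states
  u0 = rec X. b.0\{d}\{a} + a.d.(X + X) ⊢ —a→ u1, —b→ u2
  u1 = d.((rec X. b.0\{d}\{a} + a.d.(X + X)) + (rec X. b.0\{d}\{a} + a.d.(X + X))) ⊢ —d→ u3
  u2 = 0\{d}\{a} ⊢ deadlocked
  u3 = (rec X. b.0\{d}\{a} + a.d.(X + X)) + (rec X. b.0\{d}\{a} + a.d.(X + X)) ⊢ —a→ u1, —b→ u2
LTS(Q): 4 reachable states
  v0 = rec X. b.0\{d}\{a} + d.d.(X + X) ⊢ —b→ v1, —d→ v2
  v1 = 0\{d}\{a} ⊢ deadlocked
  v2 = d.((rec X. b.0\{d}\{a} + d.d.(X + X)) + (rec X. b.0\{d}\{a} + d.d.(X + X))) ⊢ —d→ v3
  v3 = (rec X. b.0\{d}\{a} + d.d.(X + X)) + (rec X. b.0\{d}\{a} + d.d.(X + X)) ⊢ —b→ v1, —d→ v2
Executing a from P (initial set {u0}):
  step 1 (a): {u1}
  P completes σ.
Executing a from Q (initial set {v0}):
  step 1 (a): no successor for Q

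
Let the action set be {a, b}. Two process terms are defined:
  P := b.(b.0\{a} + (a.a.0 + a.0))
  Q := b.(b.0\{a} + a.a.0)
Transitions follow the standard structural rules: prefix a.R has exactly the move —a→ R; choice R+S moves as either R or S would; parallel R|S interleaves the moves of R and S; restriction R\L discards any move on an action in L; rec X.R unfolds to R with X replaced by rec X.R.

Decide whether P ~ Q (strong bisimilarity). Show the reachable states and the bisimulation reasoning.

NO

Reachable graph of P (5 states):
  u0 = b.(b.0\{a} + (a.a.0 + a.0)) :: --b--▸ u1
  u1 = b.0\{a} + (a.a.0 + a.0) :: --a--▸ u2, --a--▸ u3, --b--▸ u4
  u2 = 0 :: ∅
  u3 = a.0 :: --a--▸ u2
  u4 = 0\{a} :: ∅
Reachable graph of Q (5 states):
  v0 = b.(b.0\{a} + a.a.0) :: --b--▸ v1
  v1 = b.0\{a} + a.a.0 :: --a--▸ v2, --b--▸ v3
  v2 = a.0 :: --a--▸ v4
  v3 = 0\{a} :: ∅
  v4 = 0 :: ∅
Bisimilarity quotient blocks:
  B0 = {u0}
  B1 = {u1}
  B2 = {u2, u4, v3, v4}
  B3 = {u3, v2}
  B4 = {v0}
  B5 = {v1}
u0 ∈ B0, v0 ∈ B4 → different blocks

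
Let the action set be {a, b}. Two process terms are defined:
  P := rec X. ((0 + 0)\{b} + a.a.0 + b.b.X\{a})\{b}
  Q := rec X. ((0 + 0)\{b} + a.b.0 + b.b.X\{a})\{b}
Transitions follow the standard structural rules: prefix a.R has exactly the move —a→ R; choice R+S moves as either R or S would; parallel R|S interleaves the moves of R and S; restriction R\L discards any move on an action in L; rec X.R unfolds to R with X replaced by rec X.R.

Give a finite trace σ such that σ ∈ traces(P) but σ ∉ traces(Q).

aa

Reachable graph of P (3 states):
  m0 = rec X. ((0 + 0)\{b} + a.a.0 + b.b.X\{a})\{b} → --a--▸ m1
  m1 = (a.0)\{b} → --a--▸ m2
  m2 = 0\{b} → deadlocked
Reachable graph of Q (2 states):
  n0 = rec X. ((0 + 0)\{b} + a.b.0 + b.b.X\{a})\{b} → --a--▸ n1
  n1 = (b.0)\{b} → deadlocked
Run σ = ⟨aa⟩ on P: start {m0}
  step 1 (a): {m1}
  step 2 (a): {m2}
  — P admits the full trace.
Run σ = ⟨aa⟩ on Q: start {n0}
  step 1 (a): {n1}
  step 2 (a): ∅ (Q stuck)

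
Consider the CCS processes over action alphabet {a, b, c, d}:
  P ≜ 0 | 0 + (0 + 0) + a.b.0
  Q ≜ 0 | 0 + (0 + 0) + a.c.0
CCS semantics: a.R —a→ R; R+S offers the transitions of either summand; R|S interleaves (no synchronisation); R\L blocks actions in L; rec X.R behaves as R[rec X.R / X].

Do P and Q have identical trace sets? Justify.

NO — witness ⟨ab⟩

LTS(P): 3 reachable states
  u0 = 0 | 0 + (0 + 0) + a.b.0 has moves =a=> u1
  u1 = b.0 has moves =b=> u2
  u2 = 0 has moves stopped
LTS(Q): 3 reachable states
  v0 = 0 | 0 + (0 + 0) + a.c.0 has moves =a=> v1
  v1 = c.0 has moves =c=> v2
  v2 = 0 has moves stopped
Executing ab from P (initial set {u0}):
  after a @ step 1: {u1}
  after b @ step 2: {u2}
  P completes σ.
Executing ab from Q (initial set {v0}):
  after a @ step 1: {v1}
  after b @ step 2: ∅  — Q cannot continue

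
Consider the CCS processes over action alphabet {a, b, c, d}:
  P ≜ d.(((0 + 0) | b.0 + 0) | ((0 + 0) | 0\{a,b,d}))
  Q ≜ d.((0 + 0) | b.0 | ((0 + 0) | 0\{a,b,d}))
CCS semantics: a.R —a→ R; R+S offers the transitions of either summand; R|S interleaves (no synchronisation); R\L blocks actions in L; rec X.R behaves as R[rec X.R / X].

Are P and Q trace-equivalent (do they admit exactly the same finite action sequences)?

YES

LTS(P): 3 reachable states
  u0 = d.(((0 + 0) | b.0 + 0) | ((0 + 0) | 0\{a,b,d})) has moves ··d··> u1
  u1 = ((0 + 0) | b.0 + 0) | ((0 + 0) | 0\{a,b,d}) has moves ··b··> u2
  u2 = (0 + 0) | 0 | ((0 + 0) | 0\{a,b,d}) has moves ·
LTS(Q): 3 reachable states
  v0 = d.((0 + 0) | b.0 | ((0 + 0) | 0\{a,b,d})) has moves ··d··> v1
  v1 = (0 + 0) | b.0 | ((0 + 0) | 0\{a,b,d}) has moves ··b··> v2
  v2 = (0 + 0) | 0 | ((0 + 0) | 0\{a,b,d}) has moves ·
Partition-refinement fixed point:
  B0 = {u0, v0}
  B1 = {u1, v1}
  B2 = {u2, v2}
u0 ∈ B0, v0 ∈ B0 → same block
Bisimilar ⇒ trace-equivalent.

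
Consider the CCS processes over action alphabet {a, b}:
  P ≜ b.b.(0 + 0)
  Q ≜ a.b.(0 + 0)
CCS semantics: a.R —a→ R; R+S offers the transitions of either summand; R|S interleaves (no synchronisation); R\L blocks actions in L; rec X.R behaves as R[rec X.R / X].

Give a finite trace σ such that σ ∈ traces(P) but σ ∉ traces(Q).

P's transition system — 3 states:
  u0 = b.b.(0 + 0) has moves —b→ u1
  u1 = b.(0 + 0) has moves —b→ u2
  u2 = 0 + 0 has moves ·
Q's transition system — 3 states:
  v0 = a.b.(0 + 0) has moves —a→ v1
  v1 = b.(0 + 0) has moves —b→ v2
  v2 = 0 + 0 has moves ·
Trace ⟨b⟩ through P, begin at {u0}:
  [1] b ⇒ {u1}
  ✓ P
Trace ⟨b⟩ through Q, begin at {v0}:
  [1] b ⇒ no successor for Q

b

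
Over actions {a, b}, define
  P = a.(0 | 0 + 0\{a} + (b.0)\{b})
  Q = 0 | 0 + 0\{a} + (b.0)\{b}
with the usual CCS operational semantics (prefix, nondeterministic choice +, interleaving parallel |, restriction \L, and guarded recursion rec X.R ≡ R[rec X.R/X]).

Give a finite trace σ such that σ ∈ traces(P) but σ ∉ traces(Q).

Reachable graph of P (2 states):
  u0 = a.(0 | 0 + 0\{a} + (b.0)\{b}) ⊢ —a→ u1
  u1 = 0 | 0 + 0\{a} + (b.0)\{b} ⊢ stopped
Reachable graph of Q (1 states):
  v0 = 0 | 0 + 0\{a} + (b.0)\{b} ⊢ stopped
Executing a from P (initial set {u0}):
  [1] a ⇒ {u1}
  ✓ P
Executing a from Q (initial set {v0}):
  [1] a ⇒ ∅  — Q cannot continue

a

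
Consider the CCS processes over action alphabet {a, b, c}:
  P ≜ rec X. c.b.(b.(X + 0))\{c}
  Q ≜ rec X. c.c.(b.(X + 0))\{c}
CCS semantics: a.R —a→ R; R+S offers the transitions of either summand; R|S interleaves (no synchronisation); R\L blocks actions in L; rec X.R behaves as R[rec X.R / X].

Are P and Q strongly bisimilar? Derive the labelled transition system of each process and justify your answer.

LTS(P): 4 reachable states
  p0 = rec X. c.b.(b.(X + 0))\{c} :: ··c··> p1
  p1 = b.(b.((rec X. c.b.(b.(X + 0))\{c}) + 0))\{c} :: ··b··> p2
  p2 = (b.((rec X. c.b.(b.(X + 0))\{c}) + 0))\{c} :: ··b··> p3
  p3 = ((rec X. c.b.(b.(X + 0))\{c}) + 0)\{c} :: ·
LTS(Q): 4 reachable states
  q0 = rec X. c.c.(b.(X + 0))\{c} :: ··c··> q1
  q1 = c.(b.((rec X. c.c.(b.(X + 0))\{c}) + 0))\{c} :: ··c··> q2
  q2 = (b.((rec X. c.c.(b.(X + 0))\{c}) + 0))\{c} :: ··b··> q3
  q3 = ((rec X. c.c.(b.(X + 0))\{c}) + 0)\{c} :: ·
Coarsest stable partition (strong bisimilarity classes):
  B0 = {p0}
  B1 = {p1}
  B2 = {p2, q2}
  B3 = {p3, q3}
  B4 = {q0}
  B5 = {q1}
p0 ∈ B0, q0 ∈ B4 → different blocks

not bisimilar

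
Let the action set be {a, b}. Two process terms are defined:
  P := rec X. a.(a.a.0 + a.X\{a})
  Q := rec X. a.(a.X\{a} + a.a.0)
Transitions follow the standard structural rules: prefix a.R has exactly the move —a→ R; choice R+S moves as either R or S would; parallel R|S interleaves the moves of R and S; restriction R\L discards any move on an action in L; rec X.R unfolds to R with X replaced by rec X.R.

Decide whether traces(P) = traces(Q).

traces(P) = traces(Q)

P's transition system — 5 states:
  p0 = rec X. a.(a.a.0 + a.X\{a}) ⊢ ··a··> p1
  p1 = a.a.0 + a.(rec X. a.(a.a.0 + a.X\{a}))\{a} ⊢ ··a··> p2, ··a··> p3
  p2 = (rec X. a.(a.a.0 + a.X\{a}))\{a} ⊢ deadlocked
  p3 = a.0 ⊢ ··a··> p4
  p4 = 0 ⊢ deadlocked
Q's transition system — 5 states:
  q0 = rec X. a.(a.X\{a} + a.a.0) ⊢ ··a··> q1
  q1 = a.(rec X. a.(a.X\{a} + a.a.0))\{a} + a.a.0 ⊢ ··a··> q2, ··a··> q3
  q2 = (rec X. a.(a.X\{a} + a.a.0))\{a} ⊢ deadlocked
  q3 = a.0 ⊢ ··a··> q4
  q4 = 0 ⊢ deadlocked
Coarsest stable partition (strong bisimilarity classes):
  B0 = {p0, q0}
  B1 = {p1, q1}
  B2 = {p2, p4, q2, q4}
  B3 = {p3, q3}
p0 ∈ B0, q0 ∈ B0 → same block
Bisimilar ⇒ trace-equivalent.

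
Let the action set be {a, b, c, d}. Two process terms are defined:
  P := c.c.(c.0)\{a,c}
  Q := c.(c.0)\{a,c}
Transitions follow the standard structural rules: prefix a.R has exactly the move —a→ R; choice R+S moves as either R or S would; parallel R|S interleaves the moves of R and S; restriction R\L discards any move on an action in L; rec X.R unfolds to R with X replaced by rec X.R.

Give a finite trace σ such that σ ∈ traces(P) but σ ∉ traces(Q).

cc

LTS(P): 3 reachable states
  m0 = c.c.(c.0)\{a,c} has moves —c→ m1
  m1 = c.(c.0)\{a,c} has moves —c→ m2
  m2 = (c.0)\{a,c} has moves (no moves)
LTS(Q): 2 reachable states
  n0 = c.(c.0)\{a,c} has moves —c→ n1
  n1 = (c.0)\{a,c} has moves (no moves)
Trace ⟨cc⟩ through P, begin at {m0}:
  [1] c ⇒ {m1}
  [2] c ⇒ {m2}
  P completes σ.
Trace ⟨cc⟩ through Q, begin at {n0}:
  [1] c ⇒ {n1}
  [2] c ⇒ ∅  — Q cannot continue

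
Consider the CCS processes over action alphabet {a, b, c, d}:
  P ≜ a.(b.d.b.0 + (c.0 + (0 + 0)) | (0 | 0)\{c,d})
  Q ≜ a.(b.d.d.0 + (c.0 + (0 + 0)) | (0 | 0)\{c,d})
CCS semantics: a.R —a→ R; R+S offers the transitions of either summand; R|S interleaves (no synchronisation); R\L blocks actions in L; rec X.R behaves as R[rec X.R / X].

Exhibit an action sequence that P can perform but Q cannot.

Reachable graph of P (6 states):
  s0 = a.(b.d.b.0 + (c.0 + (0 + 0)) | (0 | 0)\{c,d}) has moves =a=> s1
  s1 = b.d.b.0 + (c.0 + (0 + 0)) | (0 | 0)\{c,d} has moves =b=> s2, =c=> s3
  s2 = d.b.0 has moves =d=> s4
  s3 = 0 | (0 | 0)\{c,d} has moves ∅
  s4 = b.0 has moves =b=> s5
  s5 = 0 has moves ∅
Reachable graph of Q (6 states):
  t0 = a.(b.d.d.0 + (c.0 + (0 + 0)) | (0 | 0)\{c,d}) has moves =a=> t1
  t1 = b.d.d.0 + (c.0 + (0 + 0)) | (0 | 0)\{c,d} has moves =b=> t2, =c=> t3
  t2 = d.d.0 has moves =d=> t4
  t3 = 0 | (0 | 0)\{c,d} has moves ∅
  t4 = d.0 has moves =d=> t5
  t5 = 0 has moves ∅
Executing abdb from P (initial set {s0}):
  after a @ step 1: {s1}
  after b @ step 2: {s2}
  after d @ step 3: {s4}
  after b @ step 4: {s5}
  P completes σ.
Executing abdb from Q (initial set {t0}):
  after a @ step 1: {t1}
  after b @ step 2: {t2}
  after d @ step 3: {t4}
  after b @ step 4: ∅  — Q cannot continue

abdb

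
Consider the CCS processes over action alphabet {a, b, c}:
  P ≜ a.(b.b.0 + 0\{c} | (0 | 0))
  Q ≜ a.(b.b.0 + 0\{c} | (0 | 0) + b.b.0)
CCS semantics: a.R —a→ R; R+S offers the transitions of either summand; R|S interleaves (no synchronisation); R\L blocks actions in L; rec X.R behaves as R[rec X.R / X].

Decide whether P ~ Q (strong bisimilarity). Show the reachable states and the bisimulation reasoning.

bisimilar

LTS(P): 4 reachable states
  s0 = a.(b.b.0 + 0\{c} | (0 | 0)) :: —a→ s1
  s1 = b.b.0 + 0\{c} | (0 | 0) :: —b→ s2
  s2 = b.0 :: —b→ s3
  s3 = 0 :: (no moves)
LTS(Q): 4 reachable states
  t0 = a.(b.b.0 + 0\{c} | (0 | 0) + b.b.0) :: —a→ t1
  t1 = b.b.0 + 0\{c} | (0 | 0) + b.b.0 :: —b→ t2
  t2 = b.0 :: —b→ t3
  t3 = 0 :: (no moves)
Partition-refinement fixed point:
  B0 = {s0, t0}
  B1 = {s1, t1}
  B2 = {s2, t2}
  B3 = {s3, t3}
s0 ∈ B0, t0 ∈ B0 → same block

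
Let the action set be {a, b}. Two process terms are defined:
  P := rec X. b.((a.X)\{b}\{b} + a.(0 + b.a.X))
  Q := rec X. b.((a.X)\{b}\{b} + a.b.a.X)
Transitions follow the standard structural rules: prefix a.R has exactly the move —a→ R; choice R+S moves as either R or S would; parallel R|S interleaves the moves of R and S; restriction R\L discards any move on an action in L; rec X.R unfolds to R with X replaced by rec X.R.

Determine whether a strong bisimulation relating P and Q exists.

YES

Reachable graph of P (5 states):
  p0 = rec X. b.((a.X)\{b}\{b} + a.(0 + b.a.X)) → -b-> p1
  p1 = (a.(rec X. b.((a.X)\{b}\{b} + a.(0 + b.a.X))))\{b}\{b} + a.(0 + b.a.(rec X. b.((a.X)\{b}\{b} + a.(0 + b.a.X)))) → -a-> p2, -a-> p3
  p2 = (rec X. b.((a.X)\{b}\{b} + a.(0 + b.a.X)))\{b}\{b} → (no moves)
  p3 = 0 + b.a.(rec X. b.((a.X)\{b}\{b} + a.(0 + b.a.X))) → -b-> p4
  p4 = a.(rec X. b.((a.X)\{b}\{b} + a.(0 + b.a.X))) → -a-> p0
Reachable graph of Q (5 states):
  q0 = rec X. b.((a.X)\{b}\{b} + a.b.a.X) → -b-> q1
  q1 = (a.(rec X. b.((a.X)\{b}\{b} + a.b.a.X)))\{b}\{b} + a.b.a.(rec X. b.((a.X)\{b}\{b} + a.b.a.X)) → -a-> q2, -a-> q3
  q2 = (rec X. b.((a.X)\{b}\{b} + a.b.a.X))\{b}\{b} → (no moves)
  q3 = b.a.(rec X. b.((a.X)\{b}\{b} + a.b.a.X)) → -b-> q4
  q4 = a.(rec X. b.((a.X)\{b}\{b} + a.b.a.X)) → -a-> q0
Coarsest stable partition (strong bisimilarity classes):
  B0 = {p0, q0}
  B1 = {p1, q1}
  B2 = {p2, q2}
  B3 = {p3, q3}
  B4 = {p4, q4}
p0 ∈ B0, q0 ∈ B0 → same block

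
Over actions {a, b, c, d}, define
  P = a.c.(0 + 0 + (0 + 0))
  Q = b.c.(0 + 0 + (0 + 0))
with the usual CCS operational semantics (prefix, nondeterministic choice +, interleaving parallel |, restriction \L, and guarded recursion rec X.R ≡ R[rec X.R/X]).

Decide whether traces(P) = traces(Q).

traces(P) ≠ traces(Q) — witness ⟨a⟩

Reachable graph of P (3 states):
  p0 = a.c.(0 + 0 + (0 + 0)) :: -a-> p1
  p1 = c.(0 + 0 + (0 + 0)) :: -c-> p2
  p2 = 0 + 0 + (0 + 0) :: deadlocked
Reachable graph of Q (3 states):
  q0 = b.c.(0 + 0 + (0 + 0)) :: -b-> q1
  q1 = c.(0 + 0 + (0 + 0)) :: -c-> q2
  q2 = 0 + 0 + (0 + 0) :: deadlocked
Trace ⟨a⟩ through P, begin at {p0}:
  [1] a ⇒ {p1}
  — P admits the full trace.
Trace ⟨a⟩ through Q, begin at {q0}:
  [1] a ⇒ no successor for Q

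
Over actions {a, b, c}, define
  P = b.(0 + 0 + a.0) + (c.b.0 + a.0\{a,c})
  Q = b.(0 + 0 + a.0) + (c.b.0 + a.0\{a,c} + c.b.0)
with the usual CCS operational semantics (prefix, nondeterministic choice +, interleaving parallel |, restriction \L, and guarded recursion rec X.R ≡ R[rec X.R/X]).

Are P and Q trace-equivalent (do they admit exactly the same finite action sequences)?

P's transition system — 5 states:
  m0 = b.(0 + 0 + a.0) + (c.b.0 + a.0\{a,c}) ⊢ -a-> m1, -b-> m2, -c-> m3
  m1 = 0\{a,c} ⊢ deadlocked
  m2 = 0 + 0 + a.0 ⊢ -a-> m4
  m3 = b.0 ⊢ -b-> m4
  m4 = 0 ⊢ deadlocked
Q's transition system — 5 states:
  n0 = b.(0 + 0 + a.0) + (c.b.0 + a.0\{a,c} + c.b.0) ⊢ -a-> n1, -b-> n2, -c-> n3
  n1 = 0\{a,c} ⊢ deadlocked
  n2 = 0 + 0 + a.0 ⊢ -a-> n4
  n3 = b.0 ⊢ -b-> n4
  n4 = 0 ⊢ deadlocked
Coarsest stable partition (strong bisimilarity classes):
  B0 = {m0, n0}
  B1 = {m2, n2}
  B2 = {m1, m4, n1, n4}
  B3 = {m3, n3}
m0 ∈ B0, n0 ∈ B0 → same block
Bisimilar ⇒ trace-equivalent.

traces(P) = traces(Q)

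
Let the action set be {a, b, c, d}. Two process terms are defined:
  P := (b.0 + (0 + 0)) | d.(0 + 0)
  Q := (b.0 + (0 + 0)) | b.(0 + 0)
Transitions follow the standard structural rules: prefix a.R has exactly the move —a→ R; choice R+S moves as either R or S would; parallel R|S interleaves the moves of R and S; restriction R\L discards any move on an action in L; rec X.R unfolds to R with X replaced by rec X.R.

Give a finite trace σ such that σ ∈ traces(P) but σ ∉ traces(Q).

LTS(P): 4 reachable states
  s0 = (b.0 + (0 + 0)) | d.(0 + 0) :: =b=> s1, =d=> s2
  s1 = 0 | d.(0 + 0) :: =d=> s3
  s2 = (b.0 + (0 + 0)) | (0 + 0) :: =b=> s3
  s3 = 0 | (0 + 0) :: ·
LTS(Q): 4 reachable states
  t0 = (b.0 + (0 + 0)) | b.(0 + 0) :: =b=> t1, =b=> t2
  t1 = (b.0 + (0 + 0)) | (0 + 0) :: =b=> t3
  t2 = 0 | b.(0 + 0) :: =b=> t3
  t3 = 0 | (0 + 0) :: ·
Executing d from P (initial set {s0}):
  after d @ step 1: {s2}
  ✓ P
Executing d from Q (initial set {t0}):
  after d @ step 1: ∅  — Q cannot continue

d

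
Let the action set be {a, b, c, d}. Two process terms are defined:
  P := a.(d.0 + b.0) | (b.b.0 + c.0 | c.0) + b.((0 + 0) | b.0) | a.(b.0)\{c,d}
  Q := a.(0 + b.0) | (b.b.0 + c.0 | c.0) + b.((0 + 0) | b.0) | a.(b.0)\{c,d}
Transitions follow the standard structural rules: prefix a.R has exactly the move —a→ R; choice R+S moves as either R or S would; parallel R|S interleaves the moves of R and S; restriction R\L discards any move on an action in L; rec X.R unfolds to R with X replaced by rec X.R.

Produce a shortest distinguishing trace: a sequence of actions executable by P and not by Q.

Reachable graph of P (26 states):
  m0 = a.(d.0 + b.0) | (b.b.0 + c.0 | c.0) + b.((0 + 0) | b.0) | a.(b.0)\{c,d} | ··a··> m1, ··a··> m2, ··b··> m3, ··b··> m4, ··c··> m5, ··c··> m6
  m1 = (d.0 + b.0) | (b.b.0 + c.0 | c.0) | ··b··> m7, ··b··> m8, ··c··> m10, ··c··> m9, ··d··> m8
  m2 = b.((0 + 0) | b.0) | (b.0)\{c,d} | ··b··> m11, ··b··> m12
  m3 = (0 + 0) | b.0 | a.(b.0)\{c,d} | ··a··> m11, ··b··> m13
  m4 = a.(d.0 + b.0) | b.0 | ··a··> m7, ··b··> m14
  m5 = a.(d.0 + b.0) | (0 | c.0) | ··a··> m9, ··c··> m15
  m6 = a.(d.0 + b.0) | (c.0 | 0) | ··a··> m10, ··c··> m15
  m7 = (d.0 + b.0) | b.0 | ··b··> m16, ··b··> m17, ··d··> m17
  m8 = 0 | (b.b.0 + c.0 | c.0) | ··b··> m17, ··c··> m18, ··c··> m19
  m9 = (d.0 + b.0) | (0 | c.0) | ··b··> m18, ··c··> m20, ··d··> m18
  m10 = (d.0 + b.0) | (c.0 | 0) | ··b··> m19, ··c··> m20, ··d··> m19
  m11 = (0 + 0) | b.0 | (b.0)\{c,d} | ··b··> m21, ··b··> m22
  m12 = b.((0 + 0) | b.0) | 0\{c,d} | ··b··> m22
  m13 = (0 + 0) | 0 | a.(b.0)\{c,d} | ··a··> m21
  m14 = a.(d.0 + b.0) | 0 | ··a··> m16
  m15 = a.(d.0 + b.0) | (0 | 0) | ··a··> m20
  m16 = (d.0 + b.0) | 0 | ··b··> m23, ··d··> m23
  m17 = 0 | b.0 | ··b··> m23
  m18 = 0 | (0 | c.0) | ··c··> m24
  m19 = 0 | (c.0 | 0) | ··c··> m24
  m20 = (d.0 + b.0) | (0 | 0) | ··b··> m24, ··d··> m24
  m21 = (0 + 0) | 0 | (b.0)\{c,d} | ··b··> m25
  m22 = (0 + 0) | b.0 | 0\{c,d} | ··b··> m25
  m23 = 0 | 0 | deadlocked
  m24 = 0 | (0 | 0) | deadlocked
  m25 = (0 + 0) | 0 | 0\{c,d} | deadlocked
Reachable graph of Q (26 states):
  n0 = a.(0 + b.0) | (b.b.0 + c.0 | c.0) + b.((0 + 0) | b.0) | a.(b.0)\{c,d} | ··a··> n1, ··a··> n2, ··b··> n3, ··b··> n4, ··c··> n5, ··c··> n6
  n1 = (0 + b.0) | (b.b.0 + c.0 | c.0) | ··b··> n7, ··b··> n8, ··c··> n10, ··c··> n9
  n2 = b.((0 + 0) | b.0) | (b.0)\{c,d} | ··b··> n11, ··b··> n12
  n3 = (0 + 0) | b.0 | a.(b.0)\{c,d} | ··a··> n11, ··b··> n13
  n4 = a.(0 + b.0) | b.0 | ··a··> n7, ··b··> n14
  n5 = a.(0 + b.0) | (0 | c.0) | ··a··> n9, ··c··> n15
  n6 = a.(0 + b.0) | (c.0 | 0) | ··a··> n10, ··c··> n15
  n7 = (0 + b.0) | b.0 | ··b··> n16, ··b··> n17
  n8 = 0 | (b.b.0 + c.0 | c.0) | ··b··> n17, ··c··> n18, ··c··> n19
  n9 = (0 + b.0) | (0 | c.0) | ··b··> n18, ··c··> n20
  n10 = (0 + b.0) | (c.0 | 0) | ··b··> n19, ··c··> n20
  n11 = (0 + 0) | b.0 | (b.0)\{c,d} | ··b··> n21, ··b··> n22
  n12 = b.((0 + 0) | b.0) | 0\{c,d} | ··b··> n22
  n13 = (0 + 0) | 0 | a.(b.0)\{c,d} | ··a··> n21
  n14 = a.(0 + b.0) | 0 | ··a··> n16
  n15 = a.(0 + b.0) | (0 | 0) | ··a··> n20
  n16 = (0 + b.0) | 0 | ··b··> n23
  n17 = 0 | b.0 | ··b··> n23
  n18 = 0 | (0 | c.0) | ··c··> n24
  n19 = 0 | (c.0 | 0) | ··c··> n24
  n20 = (0 + b.0) | (0 | 0) | ··b··> n24
  n21 = (0 + 0) | 0 | (b.0)\{c,d} | ··b··> n25
  n22 = (0 + 0) | b.0 | 0\{c,d} | ··b··> n25
  n23 = 0 | 0 | deadlocked
  n24 = 0 | (0 | 0) | deadlocked
  n25 = (0 + 0) | 0 | 0\{c,d} | deadlocked
Run σ = ⟨ad⟩ on P: start {m0}
  after a @ step 1: {m1, m2}
  after d @ step 2: {m8}
  P completes σ.
Run σ = ⟨ad⟩ on Q: start {n0}
  after a @ step 1: {n1, n2}
  after d @ step 2: no successor for Q

ad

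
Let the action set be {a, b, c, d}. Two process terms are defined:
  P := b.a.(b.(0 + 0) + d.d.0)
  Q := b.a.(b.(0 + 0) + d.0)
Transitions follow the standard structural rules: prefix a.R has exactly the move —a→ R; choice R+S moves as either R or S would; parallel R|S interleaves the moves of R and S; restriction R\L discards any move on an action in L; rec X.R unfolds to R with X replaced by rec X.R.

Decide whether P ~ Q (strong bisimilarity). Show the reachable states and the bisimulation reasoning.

not bisimilar

P's transition system — 6 states:
  p0 = b.a.(b.(0 + 0) + d.d.0) | —b→ p1
  p1 = a.(b.(0 + 0) + d.d.0) | —a→ p2
  p2 = b.(0 + 0) + d.d.0 | —b→ p3, —d→ p4
  p3 = 0 + 0 | stopped
  p4 = d.0 | —d→ p5
  p5 = 0 | stopped
Q's transition system — 5 states:
  q0 = b.a.(b.(0 + 0) + d.0) | —b→ q1
  q1 = a.(b.(0 + 0) + d.0) | —a→ q2
  q2 = b.(0 + 0) + d.0 | —b→ q3, —d→ q4
  q3 = 0 + 0 | stopped
  q4 = 0 | stopped
Bisimilarity quotient blocks:
  B0 = {p0}
  B1 = {p1}
  B2 = {p2}
  B3 = {p4}
  B4 = {p3, p5, q3, q4}
  B5 = {q0}
  B6 = {q1}
  B7 = {q2}
p0 ∈ B0, q0 ∈ B5 → different blocks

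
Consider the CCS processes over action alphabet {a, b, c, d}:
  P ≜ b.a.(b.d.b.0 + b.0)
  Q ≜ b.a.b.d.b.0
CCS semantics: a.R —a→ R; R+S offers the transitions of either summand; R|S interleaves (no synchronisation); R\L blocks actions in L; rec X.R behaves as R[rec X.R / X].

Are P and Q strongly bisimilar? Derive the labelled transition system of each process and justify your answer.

LTS(P): 6 reachable states
  m0 = b.a.(b.d.b.0 + b.0) | --b--▸ m1
  m1 = a.(b.d.b.0 + b.0) | --a--▸ m2
  m2 = b.d.b.0 + b.0 | --b--▸ m3, --b--▸ m4
  m3 = 0 | deadlocked
  m4 = d.b.0 | --d--▸ m5
  m5 = b.0 | --b--▸ m3
LTS(Q): 6 reachable states
  n0 = b.a.b.d.b.0 | --b--▸ n1
  n1 = a.b.d.b.0 | --a--▸ n2
  n2 = b.d.b.0 | --b--▸ n3
  n3 = d.b.0 | --d--▸ n4
  n4 = b.0 | --b--▸ n5
  n5 = 0 | deadlocked
Bisimilarity quotient blocks:
  B0 = {m0}
  B1 = {m1}
  B2 = {m2}
  B3 = {m4, n3}
  B4 = {m5, n4}
  B5 = {m3, n5}
  B6 = {n0}
  B7 = {n1}
  B8 = {n2}
m0 ∈ B0, n0 ∈ B6 → different blocks

not bisimilar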